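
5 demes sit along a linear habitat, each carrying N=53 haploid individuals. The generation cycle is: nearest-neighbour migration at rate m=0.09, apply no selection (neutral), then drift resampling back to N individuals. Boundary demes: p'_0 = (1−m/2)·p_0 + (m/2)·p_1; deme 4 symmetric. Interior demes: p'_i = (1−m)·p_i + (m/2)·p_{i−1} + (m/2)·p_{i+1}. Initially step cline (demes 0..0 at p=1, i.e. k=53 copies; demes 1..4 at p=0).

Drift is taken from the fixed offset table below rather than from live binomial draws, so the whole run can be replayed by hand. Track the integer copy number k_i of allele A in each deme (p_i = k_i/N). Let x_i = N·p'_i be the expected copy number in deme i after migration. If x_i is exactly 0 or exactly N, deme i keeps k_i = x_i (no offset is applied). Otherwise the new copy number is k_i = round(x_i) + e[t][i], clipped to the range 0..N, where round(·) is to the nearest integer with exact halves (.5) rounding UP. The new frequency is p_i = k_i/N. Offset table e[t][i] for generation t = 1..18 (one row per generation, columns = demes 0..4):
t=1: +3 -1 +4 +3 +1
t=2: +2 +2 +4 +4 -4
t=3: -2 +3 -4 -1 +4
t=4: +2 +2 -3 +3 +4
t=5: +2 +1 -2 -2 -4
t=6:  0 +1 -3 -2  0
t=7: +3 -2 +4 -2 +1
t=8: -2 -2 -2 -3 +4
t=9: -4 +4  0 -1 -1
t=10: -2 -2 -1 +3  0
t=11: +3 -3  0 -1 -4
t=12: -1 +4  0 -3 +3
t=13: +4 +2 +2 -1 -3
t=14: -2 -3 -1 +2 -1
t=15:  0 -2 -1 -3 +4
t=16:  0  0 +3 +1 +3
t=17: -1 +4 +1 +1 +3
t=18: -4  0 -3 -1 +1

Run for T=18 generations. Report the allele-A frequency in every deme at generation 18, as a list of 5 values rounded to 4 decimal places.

[0.5472, 0.3962, 0.1132, 0.0566, 0.2075]

t=0: k=[53 0 0 0 0]
t=1: x=[50.6150 2.3850 0.0000 0.0000 0.0000] k=[53 1 0 0 0]
t=2: x=[50.6600 3.2950 0.0450 0.0000 0.0000] k=[53 5 4 0 0]
t=3: x=[50.8400 7.1150 3.8650 0.1800 0.0000] k=[49 10 0 0 0]
t=4: x=[47.2450 11.3050 0.4500 0.0000 0.0000] k=[49 13 0 0 0]
t=5: x=[47.3800 14.0350 0.5850 0.0000 0.0000] k=[49 15 0 0 0]
t=6: x=[47.4700 15.8550 0.6750 0.0000 0.0000] k=[47 17 0 0 0]
t=7: x=[45.6500 17.5850 0.7650 0.0000 0.0000] k=[49 16 5 0 0]
t=8: x=[47.5150 16.9900 5.2700 0.2250 0.0000] k=[46 15 3 0 0]
t=9: x=[44.6050 15.8550 3.4050 0.1350 0.0000] k=[41 20 3 0 0]
t=10: x=[40.0550 20.1800 3.6300 0.1350 0.0000] k=[38 18 3 3 0]
t=11: x=[37.1000 18.2250 3.6750 2.8650 0.1350] k=[40 15 4 2 0]
t=12: x=[38.8750 15.6300 4.4050 2.0000 0.0900] k=[38 20 4 0 3]
t=13: x=[37.1900 20.0900 4.5400 0.3150 2.8650] k=[41 22 7 0 0]
t=14: x=[40.1450 22.1800 7.3600 0.3150 0.0000] k=[38 19 6 2 0]
t=15: x=[37.1450 19.2700 6.4050 2.0900 0.0900] k=[37 17 5 0 4]
t=16: x=[36.1000 17.3600 5.3150 0.4050 3.8200] k=[36 17 8 1 7]
t=17: x=[35.1450 17.4500 8.0900 1.5850 6.7300] k=[34 21 9 3 10]
t=18: x=[33.4150 21.0450 9.2700 3.5850 9.6850] k=[29 21 6 3 11]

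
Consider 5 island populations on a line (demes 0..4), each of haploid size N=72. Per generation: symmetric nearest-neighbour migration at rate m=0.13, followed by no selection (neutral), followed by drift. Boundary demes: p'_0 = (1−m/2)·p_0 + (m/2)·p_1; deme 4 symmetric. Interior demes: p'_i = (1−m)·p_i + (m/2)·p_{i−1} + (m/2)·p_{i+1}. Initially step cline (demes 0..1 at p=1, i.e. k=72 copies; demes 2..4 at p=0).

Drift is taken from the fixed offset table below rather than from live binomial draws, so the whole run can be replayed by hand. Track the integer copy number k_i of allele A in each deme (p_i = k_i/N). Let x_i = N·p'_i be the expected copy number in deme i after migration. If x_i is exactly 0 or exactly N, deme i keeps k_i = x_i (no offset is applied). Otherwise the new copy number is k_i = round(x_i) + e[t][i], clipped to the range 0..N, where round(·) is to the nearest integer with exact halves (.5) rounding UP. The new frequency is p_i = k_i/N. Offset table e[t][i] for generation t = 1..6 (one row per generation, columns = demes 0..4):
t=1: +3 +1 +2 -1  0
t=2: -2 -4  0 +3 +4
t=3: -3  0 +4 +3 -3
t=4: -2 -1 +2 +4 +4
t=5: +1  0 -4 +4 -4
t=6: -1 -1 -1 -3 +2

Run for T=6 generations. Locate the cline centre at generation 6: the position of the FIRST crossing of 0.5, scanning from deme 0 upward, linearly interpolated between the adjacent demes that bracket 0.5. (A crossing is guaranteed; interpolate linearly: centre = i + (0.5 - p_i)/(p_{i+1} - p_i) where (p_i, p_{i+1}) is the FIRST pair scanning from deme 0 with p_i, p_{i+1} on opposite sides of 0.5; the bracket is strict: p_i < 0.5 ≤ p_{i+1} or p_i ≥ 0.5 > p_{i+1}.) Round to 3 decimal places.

t=0: k=[72 72 0 0 0]
t=1: x=[72.0000 67.3200 4.6800 0.0000 0.0000] k=[72 68 7 0 0]
t=2: x=[71.7400 64.2950 10.5100 0.4550 0.0000] k=[70 60 11 3 0]
t=3: x=[69.3500 57.4650 13.6650 3.3250 0.1950] k=[66 57 18 6 0]
t=4: x=[65.4150 55.0500 19.7550 6.3900 0.3900] k=[63 54 22 10 4]
t=5: x=[62.4150 52.5050 23.3000 10.3900 4.3900] k=[63 53 19 14 0]
t=6: x=[62.3500 51.4400 20.8850 13.4150 0.9100] k=[61 50 20 10 3]

1.467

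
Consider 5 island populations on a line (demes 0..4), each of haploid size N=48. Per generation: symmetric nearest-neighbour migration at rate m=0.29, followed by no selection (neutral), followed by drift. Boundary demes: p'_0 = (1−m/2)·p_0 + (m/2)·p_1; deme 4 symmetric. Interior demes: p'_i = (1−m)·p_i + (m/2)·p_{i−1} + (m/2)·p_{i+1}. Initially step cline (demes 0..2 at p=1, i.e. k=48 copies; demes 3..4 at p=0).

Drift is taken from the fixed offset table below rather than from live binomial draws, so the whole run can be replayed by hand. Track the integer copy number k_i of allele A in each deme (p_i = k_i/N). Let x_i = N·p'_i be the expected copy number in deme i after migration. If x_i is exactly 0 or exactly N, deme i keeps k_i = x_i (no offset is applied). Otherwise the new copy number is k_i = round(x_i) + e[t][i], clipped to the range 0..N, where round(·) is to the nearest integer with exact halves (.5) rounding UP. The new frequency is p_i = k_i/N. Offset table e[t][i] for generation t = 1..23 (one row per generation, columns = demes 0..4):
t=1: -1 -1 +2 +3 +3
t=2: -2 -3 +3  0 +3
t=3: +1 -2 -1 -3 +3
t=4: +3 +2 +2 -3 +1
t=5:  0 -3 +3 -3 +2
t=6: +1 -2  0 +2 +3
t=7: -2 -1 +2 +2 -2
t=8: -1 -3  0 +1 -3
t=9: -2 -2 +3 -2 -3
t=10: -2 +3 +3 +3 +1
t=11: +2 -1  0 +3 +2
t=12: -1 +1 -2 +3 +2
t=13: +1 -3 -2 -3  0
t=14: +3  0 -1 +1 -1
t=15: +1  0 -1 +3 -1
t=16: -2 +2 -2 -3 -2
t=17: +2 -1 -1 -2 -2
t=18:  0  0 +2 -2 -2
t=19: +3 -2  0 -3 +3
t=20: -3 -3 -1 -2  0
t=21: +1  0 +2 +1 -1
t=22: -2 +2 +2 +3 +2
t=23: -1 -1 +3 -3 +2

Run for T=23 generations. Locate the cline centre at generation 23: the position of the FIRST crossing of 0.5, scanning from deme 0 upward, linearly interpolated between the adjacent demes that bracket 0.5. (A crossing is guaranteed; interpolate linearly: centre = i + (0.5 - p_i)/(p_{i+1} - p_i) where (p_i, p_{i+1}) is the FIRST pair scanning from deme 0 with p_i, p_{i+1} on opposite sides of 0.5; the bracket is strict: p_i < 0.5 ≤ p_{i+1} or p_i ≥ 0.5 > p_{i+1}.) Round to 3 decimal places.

2.800

t=0: k=[48 48 48 0 0]
t=1: x=[48.0000 48.0000 41.0400 6.9600 0.0000] k=[48 48 43 10 0]
t=2: x=[48.0000 47.2750 38.9400 13.3350 1.4500] k=[48 44 42 13 4]
t=3: x=[47.4200 44.2900 38.0850 15.9000 5.3050] k=[48 42 37 13 8]
t=4: x=[47.1300 42.1450 34.2450 15.7550 8.7250] k=[48 44 36 13 10]
t=5: x=[47.4200 43.4200 33.8250 15.9000 10.4350] k=[47 40 37 13 12]
t=6: x=[45.9850 40.5800 33.9550 16.3350 12.1450] k=[47 39 34 18 15]
t=7: x=[45.8400 39.4350 32.4050 19.8850 15.4350] k=[44 38 34 22 13]
t=8: x=[43.1300 38.2900 32.8400 22.4350 14.3050] k=[42 35 33 23 11]
t=9: x=[40.9850 35.7250 31.8400 22.7100 12.7400] k=[39 34 35 21 10]
t=10: x=[38.2750 34.8700 32.8250 21.4350 11.5950] k=[36 38 36 24 13]
t=11: x=[36.2900 37.4200 34.5500 24.1450 14.5950] k=[38 36 35 27 17]
t=12: x=[37.7100 36.1450 33.9850 26.7100 18.4500] k=[37 37 32 30 20]
t=13: x=[37.0000 36.2750 32.4350 28.8400 21.4500] k=[38 33 30 26 21]
t=14: x=[37.2750 33.2900 29.8550 25.8550 21.7250] k=[40 33 29 27 21]
t=15: x=[38.9850 33.4350 29.2900 26.4200 21.8700] k=[40 33 28 29 21]
t=16: x=[38.9850 33.2900 28.8700 27.6950 22.1600] k=[37 35 27 25 20]
t=17: x=[36.7100 34.1300 27.8700 24.5650 20.7250] k=[39 33 27 23 19]
t=18: x=[38.1300 33.0000 27.2900 23.0000 19.5800] k=[38 33 29 21 18]
t=19: x=[37.2750 33.1450 28.4200 21.7250 18.4350] k=[40 31 28 19 21]
t=20: x=[38.6950 31.8700 27.1300 20.5950 20.7100] k=[36 29 26 19 21]
t=21: x=[34.9850 29.5800 25.4200 20.3050 20.7100] k=[36 30 27 21 20]
t=22: x=[35.1300 30.4350 26.5650 21.7250 20.1450] k=[33 32 29 25 22]
t=23: x=[32.8550 31.7100 28.8550 25.1450 22.4350] k=[32 31 32 22 24]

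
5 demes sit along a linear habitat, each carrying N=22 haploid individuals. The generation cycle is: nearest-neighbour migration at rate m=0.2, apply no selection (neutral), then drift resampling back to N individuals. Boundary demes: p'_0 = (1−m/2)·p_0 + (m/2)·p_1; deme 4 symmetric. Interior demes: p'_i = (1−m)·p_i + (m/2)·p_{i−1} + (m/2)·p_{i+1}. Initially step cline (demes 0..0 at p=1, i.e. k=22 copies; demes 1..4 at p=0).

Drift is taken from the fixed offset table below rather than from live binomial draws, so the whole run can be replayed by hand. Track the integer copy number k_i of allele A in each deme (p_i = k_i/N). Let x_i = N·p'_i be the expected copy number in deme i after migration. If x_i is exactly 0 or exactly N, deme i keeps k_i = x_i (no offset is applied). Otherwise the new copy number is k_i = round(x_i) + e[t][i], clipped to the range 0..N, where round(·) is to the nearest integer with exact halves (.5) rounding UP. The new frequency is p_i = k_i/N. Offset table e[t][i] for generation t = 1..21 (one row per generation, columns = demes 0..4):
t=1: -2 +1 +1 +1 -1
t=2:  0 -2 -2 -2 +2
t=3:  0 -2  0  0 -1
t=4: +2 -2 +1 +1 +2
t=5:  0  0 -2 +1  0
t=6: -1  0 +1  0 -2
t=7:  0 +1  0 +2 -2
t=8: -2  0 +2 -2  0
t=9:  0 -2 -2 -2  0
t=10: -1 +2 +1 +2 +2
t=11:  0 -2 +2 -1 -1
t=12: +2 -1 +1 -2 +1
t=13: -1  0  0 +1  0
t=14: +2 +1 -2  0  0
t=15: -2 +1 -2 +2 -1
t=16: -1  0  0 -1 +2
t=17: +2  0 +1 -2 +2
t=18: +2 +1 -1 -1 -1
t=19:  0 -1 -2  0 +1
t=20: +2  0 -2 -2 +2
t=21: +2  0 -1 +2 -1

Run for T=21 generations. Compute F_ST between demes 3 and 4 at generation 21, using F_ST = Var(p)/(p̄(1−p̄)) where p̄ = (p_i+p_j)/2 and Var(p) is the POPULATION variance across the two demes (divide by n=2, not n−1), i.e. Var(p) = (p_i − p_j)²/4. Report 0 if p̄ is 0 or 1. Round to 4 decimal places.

0.0039

t=0: k=[22 0 0 0 0]
t=1: x=[19.8000 2.2000 0.0000 0.0000 0.0000] k=[18 3 0 0 0]
t=2: x=[16.5000 4.2000 0.3000 0.0000 0.0000] k=[17 2 0 0 0]
t=3: x=[15.5000 3.3000 0.2000 0.0000 0.0000] k=[16 1 0 0 0]
t=4: x=[14.5000 2.4000 0.1000 0.0000 0.0000] k=[17 0 1 0 0]
t=5: x=[15.3000 1.8000 0.8000 0.1000 0.0000] k=[15 2 0 1 0]
t=6: x=[13.7000 3.1000 0.3000 0.8000 0.1000] k=[13 3 1 1 0]
t=7: x=[12.0000 3.8000 1.2000 0.9000 0.1000] k=[12 5 1 3 0]
t=8: x=[11.3000 5.3000 1.6000 2.5000 0.3000] k=[9 5 4 1 0]
t=9: x=[8.6000 5.3000 3.8000 1.2000 0.1000] k=[9 3 2 0 0]
t=10: x=[8.4000 3.5000 1.9000 0.2000 0.0000] k=[7 6 3 2 0]
t=11: x=[6.9000 5.8000 3.2000 1.9000 0.2000] k=[7 4 5 1 0]
t=12: x=[6.7000 4.4000 4.5000 1.3000 0.1000] k=[9 3 6 0 1]
t=13: x=[8.4000 3.9000 5.1000 0.7000 0.9000] k=[7 4 5 2 1]
t=14: x=[6.7000 4.4000 4.6000 2.2000 1.1000] k=[9 5 3 2 1]
t=15: x=[8.6000 5.2000 3.1000 2.0000 1.1000] k=[7 6 1 4 0]
t=16: x=[6.9000 5.6000 1.8000 3.3000 0.4000] k=[6 6 2 2 2]
t=17: x=[6.0000 5.6000 2.4000 2.0000 2.0000] k=[8 6 3 0 4]
t=18: x=[7.8000 5.9000 3.0000 0.7000 3.6000] k=[10 7 2 0 3]
t=19: x=[9.7000 6.8000 2.3000 0.5000 2.7000] k=[10 6 0 1 4]
t=20: x=[9.6000 5.8000 0.7000 1.2000 3.7000] k=[12 6 0 0 6]
t=21: x=[11.4000 6.0000 0.6000 0.6000 5.4000] k=[13 6 0 3 4]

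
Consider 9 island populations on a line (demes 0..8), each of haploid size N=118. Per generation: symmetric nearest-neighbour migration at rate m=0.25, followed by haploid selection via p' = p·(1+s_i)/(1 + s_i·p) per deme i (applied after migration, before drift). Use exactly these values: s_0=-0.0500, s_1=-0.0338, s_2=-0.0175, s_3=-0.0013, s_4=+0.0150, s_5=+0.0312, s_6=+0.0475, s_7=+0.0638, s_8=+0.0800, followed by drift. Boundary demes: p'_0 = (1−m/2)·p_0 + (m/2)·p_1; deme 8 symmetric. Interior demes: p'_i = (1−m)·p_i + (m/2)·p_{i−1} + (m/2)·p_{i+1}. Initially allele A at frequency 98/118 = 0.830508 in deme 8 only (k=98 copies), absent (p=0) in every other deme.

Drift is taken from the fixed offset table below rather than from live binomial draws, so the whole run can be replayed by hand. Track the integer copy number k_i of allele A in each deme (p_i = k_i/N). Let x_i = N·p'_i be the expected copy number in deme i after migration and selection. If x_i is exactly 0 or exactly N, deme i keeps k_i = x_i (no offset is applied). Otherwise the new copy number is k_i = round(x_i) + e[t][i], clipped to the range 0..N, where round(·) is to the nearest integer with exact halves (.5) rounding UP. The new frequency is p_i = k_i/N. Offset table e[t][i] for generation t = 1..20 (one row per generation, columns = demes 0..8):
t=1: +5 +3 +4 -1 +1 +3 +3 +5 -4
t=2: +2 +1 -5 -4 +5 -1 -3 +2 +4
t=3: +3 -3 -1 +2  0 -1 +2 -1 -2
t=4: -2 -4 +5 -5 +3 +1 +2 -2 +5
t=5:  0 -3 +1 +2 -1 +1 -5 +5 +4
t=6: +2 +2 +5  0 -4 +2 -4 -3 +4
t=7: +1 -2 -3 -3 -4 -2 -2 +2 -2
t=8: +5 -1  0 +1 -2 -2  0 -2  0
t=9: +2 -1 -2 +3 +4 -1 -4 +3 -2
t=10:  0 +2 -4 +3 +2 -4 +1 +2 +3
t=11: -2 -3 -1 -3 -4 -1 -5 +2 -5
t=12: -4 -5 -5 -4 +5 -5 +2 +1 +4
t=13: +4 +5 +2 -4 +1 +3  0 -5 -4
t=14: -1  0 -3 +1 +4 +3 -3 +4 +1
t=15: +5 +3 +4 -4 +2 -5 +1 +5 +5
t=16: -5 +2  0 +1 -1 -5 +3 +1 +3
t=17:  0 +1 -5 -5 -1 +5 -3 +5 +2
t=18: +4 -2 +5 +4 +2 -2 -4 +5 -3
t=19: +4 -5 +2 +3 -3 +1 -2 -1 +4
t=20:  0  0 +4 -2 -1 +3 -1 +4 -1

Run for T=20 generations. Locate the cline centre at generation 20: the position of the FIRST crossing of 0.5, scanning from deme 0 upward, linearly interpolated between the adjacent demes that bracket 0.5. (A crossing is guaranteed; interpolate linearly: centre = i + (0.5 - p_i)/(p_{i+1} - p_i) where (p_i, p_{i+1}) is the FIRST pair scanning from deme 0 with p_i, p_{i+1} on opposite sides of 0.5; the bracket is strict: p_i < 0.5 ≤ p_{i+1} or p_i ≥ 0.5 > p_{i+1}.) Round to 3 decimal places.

t=0: k=[0 0 0 0 0 0 0 0 98]
t=1: x=[0.0000 0.0000 0.0000 0.0000 0.0000 0.0000 0.0000 12.9458 87.5219] k=[0 0 0 0 0 0 0 18 84]
t=2: x=[0.0000 0.0000 0.0000 0.0000 0.0000 0.0000 2.3547 25.2041 77.8138] k=[0 0 0 0 0 0 0 27 82]
t=3: x=[0.0000 0.0000 0.0000 0.0000 0.0000 0.0000 3.5305 31.9195 77.2029] k=[0 0 0 0 0 0 6 31 75]
t=4: x=[0.0000 0.0000 0.0000 0.0000 0.0000 0.7732 8.7433 34.8750 71.6824] k=[0 0 0 0 0 2 11 33 77]
t=5: x=[0.0000 0.0000 0.0000 0.0000 0.2537 2.9624 13.1578 37.3097 73.6499] k=[0 0 0 0 0 4 8 42 78]
t=6: x=[0.0000 0.0000 0.0000 0.0000 0.5075 4.1204 12.2502 43.9418 75.6122] k=[0 0 0 0 0 6 8 41 80]
t=7: x=[0.0000 0.0000 0.0000 0.0000 0.7612 5.6634 12.3799 43.4332 77.2029] k=[0 0 0 0 0 4 10 45 75]
t=8: x=[0.0000 0.0000 0.0000 0.0000 0.5075 4.3777 14.1943 46.1001 73.4042] k=[0 0 0 0 0 2 14 44 73]
t=9: x=[0.0000 0.0000 0.0000 0.0000 0.2537 3.3485 16.9113 45.5927 71.5593] k=[0 0 0 0 4 2 13 49 70]
t=10: x=[0.0000 0.0000 0.0000 0.4994 3.2974 3.7345 16.7820 48.8860 69.5864] k=[0 0 0 3 5 0 18 51 73]
t=11: x=[0.0000 0.0000 0.3685 2.8714 4.1847 2.9624 20.6538 51.4116 72.4208] k=[0 0 0 0 0 2 16 53 67]
t=12: x=[0.0000 0.0000 0.0000 0.0000 0.2537 3.6059 19.6225 51.9160 67.4847] k=[0 0 0 0 5 0 22 53 71]
t=13: x=[0.0000 0.0000 0.0000 0.6242 3.8044 3.4772 24.0000 53.1756 70.9433] k=[0 0 0 0 5 6 24 48 67]
t=14: x=[0.0000 0.0000 0.0000 0.6242 4.5649 8.3605 25.6699 49.1389 66.8654] k=[0 0 0 2 9 11 23 53 68]
t=15: x=[0.0000 0.0000 0.2456 2.6217 8.4916 12.5914 26.1832 52.9238 68.3508] k=[0 0 4 0 10 8 27 58 73]
t=16: x=[0.0000 0.4832 2.9488 1.7478 8.6182 10.9258 29.5151 57.8221 73.2813] k=[0 2 3 3 8 6 33 59 76]
t=17: x=[0.2375 1.8126 2.8259 3.6204 7.2253 9.9001 33.9868 59.6993 75.9796] k=[0 3 0 0 6 15 31 65 78]
t=18: x=[0.3563 2.1754 0.3685 0.7490 6.4654 16.3019 34.3694 64.1897 78.4242] k=[4 0 5 5 8 14 30 69 75]
t=19: x=[3.3299 1.0873 4.3012 5.3683 8.4916 15.6626 33.9868 66.6753 76.3468] k=[7 0 6 8 5 17 32 66 80]
t=20: x=[5.8339 1.5708 5.4082 7.3660 6.9720 17.8352 35.5164 65.3090 80.2525] k=[6 2 9 5 6 21 35 69 79]

6.706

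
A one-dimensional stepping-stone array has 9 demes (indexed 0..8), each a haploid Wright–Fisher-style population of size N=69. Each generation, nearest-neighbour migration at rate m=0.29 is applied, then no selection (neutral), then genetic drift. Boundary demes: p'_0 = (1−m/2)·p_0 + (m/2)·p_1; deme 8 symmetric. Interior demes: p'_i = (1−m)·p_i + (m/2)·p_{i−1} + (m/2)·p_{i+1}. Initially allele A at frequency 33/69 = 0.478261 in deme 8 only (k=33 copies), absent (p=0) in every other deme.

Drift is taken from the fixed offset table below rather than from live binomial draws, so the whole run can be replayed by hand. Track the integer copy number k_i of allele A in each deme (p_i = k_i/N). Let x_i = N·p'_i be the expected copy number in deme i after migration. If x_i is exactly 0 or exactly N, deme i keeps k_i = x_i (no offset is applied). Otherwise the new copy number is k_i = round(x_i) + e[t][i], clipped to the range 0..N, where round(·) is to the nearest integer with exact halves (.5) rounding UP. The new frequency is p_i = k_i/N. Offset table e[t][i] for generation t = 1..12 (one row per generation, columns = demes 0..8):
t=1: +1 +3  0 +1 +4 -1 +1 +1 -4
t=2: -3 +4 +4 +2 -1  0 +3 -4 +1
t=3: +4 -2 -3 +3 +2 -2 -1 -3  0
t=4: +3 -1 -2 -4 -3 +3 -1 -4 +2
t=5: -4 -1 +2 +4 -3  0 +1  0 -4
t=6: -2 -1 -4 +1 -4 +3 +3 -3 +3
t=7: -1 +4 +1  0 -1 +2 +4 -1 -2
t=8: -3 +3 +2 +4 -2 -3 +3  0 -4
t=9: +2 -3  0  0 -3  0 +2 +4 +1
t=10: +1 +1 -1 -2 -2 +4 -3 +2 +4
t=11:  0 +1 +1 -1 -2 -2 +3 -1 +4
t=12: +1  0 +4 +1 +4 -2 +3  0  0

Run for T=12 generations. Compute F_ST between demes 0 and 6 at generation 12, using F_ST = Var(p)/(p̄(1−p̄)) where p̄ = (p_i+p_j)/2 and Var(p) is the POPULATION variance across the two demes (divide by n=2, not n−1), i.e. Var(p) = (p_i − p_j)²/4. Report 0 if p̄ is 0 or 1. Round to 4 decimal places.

0.1040

t=0: k=[0 0 0 0 0 0 0 0 33]
t=1: x=[0.0000 0.0000 0.0000 0.0000 0.0000 0.0000 0.0000 4.7850 28.2150] k=[0 0 0 0 0 0 0 6 24]
t=2: x=[0.0000 0.0000 0.0000 0.0000 0.0000 0.0000 0.8700 7.7400 21.3900] k=[0 0 0 0 0 0 4 4 22]
t=3: x=[0.0000 0.0000 0.0000 0.0000 0.0000 0.5800 3.4200 6.6100 19.3900] k=[0 0 0 0 0 0 2 4 19]
t=4: x=[0.0000 0.0000 0.0000 0.0000 0.0000 0.2900 2.0000 5.8850 16.8250] k=[0 0 0 0 0 3 1 2 19]
t=5: x=[0.0000 0.0000 0.0000 0.0000 0.4350 2.2750 1.4350 4.3200 16.5350] k=[0 0 0 0 0 2 2 4 13]
t=6: x=[0.0000 0.0000 0.0000 0.0000 0.2900 1.7100 2.2900 5.0150 11.6950] k=[0 0 0 0 0 5 5 2 15]
t=7: x=[0.0000 0.0000 0.0000 0.0000 0.7250 4.2750 4.5650 4.3200 13.1150] k=[0 0 0 0 0 6 9 3 11]
t=8: x=[0.0000 0.0000 0.0000 0.0000 0.8700 5.5650 7.6950 5.0300 9.8400] k=[0 0 0 0 0 3 11 5 6]
t=9: x=[0.0000 0.0000 0.0000 0.0000 0.4350 3.7250 8.9700 6.0150 5.8550] k=[0 0 0 0 0 4 11 10 7]
t=10: x=[0.0000 0.0000 0.0000 0.0000 0.5800 4.4350 9.8400 9.7100 7.4350] k=[0 0 0 0 0 8 7 12 11]
t=11: x=[0.0000 0.0000 0.0000 0.0000 1.1600 6.6950 7.8700 11.1300 11.1450] k=[0 0 0 0 0 5 11 10 15]
t=12: x=[0.0000 0.0000 0.0000 0.0000 0.7250 5.1450 9.9850 10.8700 14.2750] k=[0 0 0 0 5 3 13 11 14]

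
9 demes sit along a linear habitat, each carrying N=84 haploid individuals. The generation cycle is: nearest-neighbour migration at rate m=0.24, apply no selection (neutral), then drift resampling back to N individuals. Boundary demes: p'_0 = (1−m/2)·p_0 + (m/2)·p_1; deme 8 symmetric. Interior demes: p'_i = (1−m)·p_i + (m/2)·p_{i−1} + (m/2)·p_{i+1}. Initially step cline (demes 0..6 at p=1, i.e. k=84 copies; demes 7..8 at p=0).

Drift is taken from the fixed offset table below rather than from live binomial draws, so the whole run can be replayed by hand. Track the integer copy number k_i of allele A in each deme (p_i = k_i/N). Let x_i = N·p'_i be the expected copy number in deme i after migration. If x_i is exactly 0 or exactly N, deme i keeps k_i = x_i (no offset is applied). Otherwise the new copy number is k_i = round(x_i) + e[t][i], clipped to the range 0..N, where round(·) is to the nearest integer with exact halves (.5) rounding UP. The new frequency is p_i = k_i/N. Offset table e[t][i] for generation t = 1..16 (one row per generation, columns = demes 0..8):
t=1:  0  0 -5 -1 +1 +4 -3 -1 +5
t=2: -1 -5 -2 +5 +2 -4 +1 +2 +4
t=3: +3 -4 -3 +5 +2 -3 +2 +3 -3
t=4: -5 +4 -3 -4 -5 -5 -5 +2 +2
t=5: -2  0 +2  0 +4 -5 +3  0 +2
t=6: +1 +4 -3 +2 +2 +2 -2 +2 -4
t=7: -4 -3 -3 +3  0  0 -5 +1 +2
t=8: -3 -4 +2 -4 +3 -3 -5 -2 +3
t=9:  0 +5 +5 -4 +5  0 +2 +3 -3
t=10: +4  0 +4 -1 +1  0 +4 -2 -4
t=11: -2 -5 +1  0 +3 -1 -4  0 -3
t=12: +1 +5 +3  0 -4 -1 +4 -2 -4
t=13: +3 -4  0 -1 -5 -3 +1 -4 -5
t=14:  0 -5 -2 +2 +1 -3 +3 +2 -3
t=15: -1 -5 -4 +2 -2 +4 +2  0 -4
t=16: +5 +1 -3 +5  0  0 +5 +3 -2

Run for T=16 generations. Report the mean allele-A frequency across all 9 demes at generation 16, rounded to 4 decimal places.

0.7077

t=0: k=[84 84 84 84 84 84 84 0 0]
t=1: x=[84.0000 84.0000 84.0000 84.0000 84.0000 84.0000 73.9200 10.0800 0.0000] k=[84 84 84 84 84 84 71 9 0]
t=2: x=[84.0000 84.0000 84.0000 84.0000 84.0000 82.4400 65.1200 15.3600 1.0800] k=[84 84 84 84 84 78 66 17 5]
t=3: x=[84.0000 84.0000 84.0000 84.0000 83.2800 77.2800 61.5600 21.4400 6.4400] k=[84 84 84 84 84 74 64 24 3]
t=4: x=[84.0000 84.0000 84.0000 84.0000 82.8000 74.0000 60.4000 26.2800 5.5200] k=[84 84 84 84 78 69 55 28 8]
t=5: x=[84.0000 84.0000 84.0000 83.2800 77.6400 68.4000 53.4400 28.8400 10.4000] k=[84 84 84 83 82 63 56 29 12]
t=6: x=[84.0000 84.0000 83.8800 83.0000 79.8400 64.4400 53.6000 30.2000 14.0400] k=[84 84 81 84 82 66 52 32 10]
t=7: x=[84.0000 83.6400 81.7200 83.4000 80.3200 66.2400 51.2800 31.7600 12.6400] k=[84 81 79 84 80 66 46 33 15]
t=8: x=[83.6400 81.1200 79.8400 82.9200 78.8000 65.2800 46.8400 32.4000 17.1600] k=[81 77 82 79 82 62 42 30 20]
t=9: x=[80.5200 78.0800 81.0400 79.7200 79.2400 62.0000 42.9600 30.2400 21.2000] k=[81 83 84 76 84 62 45 33 18]
t=10: x=[81.2400 82.8800 82.9200 77.9200 80.4000 62.6000 45.6000 32.6400 19.8000] k=[84 83 84 77 81 63 50 31 16]
t=11: x=[83.8800 83.2400 83.0400 78.3200 78.3600 63.6000 49.2800 31.4800 17.8000] k=[82 78 84 78 81 63 45 31 15]
t=12: x=[81.5200 79.2000 82.5600 79.0800 78.4800 63.0000 45.4800 30.7600 16.9200] k=[83 84 84 79 74 62 49 29 13]
t=13: x=[83.1200 83.8800 83.4000 79.0000 73.1600 61.8800 48.1600 29.4800 14.9200] k=[84 80 83 78 68 59 49 25 10]
t=14: x=[83.5200 80.8400 82.0400 77.4000 68.1200 58.8800 47.3200 26.0800 11.8000] k=[84 76 80 79 69 56 50 28 9]
t=15: x=[83.0400 77.4400 79.4000 77.9200 68.6400 56.8400 48.0800 28.3600 11.2800] k=[82 72 75 80 67 61 50 28 7]
t=16: x=[80.8000 73.5600 75.2400 77.8400 67.8400 60.4000 48.6800 28.1200 9.5200] k=[84 75 72 83 68 60 54 31 8]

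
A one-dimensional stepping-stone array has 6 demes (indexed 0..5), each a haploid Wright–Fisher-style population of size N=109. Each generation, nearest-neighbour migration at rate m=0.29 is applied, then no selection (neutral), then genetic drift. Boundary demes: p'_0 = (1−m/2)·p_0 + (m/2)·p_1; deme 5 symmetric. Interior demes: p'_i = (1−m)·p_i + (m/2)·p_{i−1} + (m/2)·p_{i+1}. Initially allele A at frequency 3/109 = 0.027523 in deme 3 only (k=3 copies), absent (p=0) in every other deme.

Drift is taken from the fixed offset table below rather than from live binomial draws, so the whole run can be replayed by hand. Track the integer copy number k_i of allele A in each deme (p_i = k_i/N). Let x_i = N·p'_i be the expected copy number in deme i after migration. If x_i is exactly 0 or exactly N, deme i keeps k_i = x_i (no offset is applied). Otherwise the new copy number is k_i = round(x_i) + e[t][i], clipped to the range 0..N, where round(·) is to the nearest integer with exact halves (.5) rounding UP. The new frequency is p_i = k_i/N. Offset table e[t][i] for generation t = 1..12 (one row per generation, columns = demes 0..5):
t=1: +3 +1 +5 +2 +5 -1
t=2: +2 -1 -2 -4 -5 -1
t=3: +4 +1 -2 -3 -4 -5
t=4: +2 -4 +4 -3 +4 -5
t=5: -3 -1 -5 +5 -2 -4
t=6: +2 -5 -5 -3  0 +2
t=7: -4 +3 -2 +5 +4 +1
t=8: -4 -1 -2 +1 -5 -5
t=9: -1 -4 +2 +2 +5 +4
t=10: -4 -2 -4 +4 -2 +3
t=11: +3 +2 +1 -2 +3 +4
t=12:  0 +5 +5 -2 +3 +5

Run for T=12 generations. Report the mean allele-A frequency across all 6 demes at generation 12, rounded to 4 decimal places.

0.0596

t=0: k=[0 0 0 3 0 0]
t=1: x=[0.0000 0.0000 0.4350 2.1300 0.4350 0.0000] k=[0 0 5 4 5 0]
t=2: x=[0.0000 0.7250 4.1300 4.2900 4.1300 0.7250] k=[0 0 2 0 0 0]
t=3: x=[0.0000 0.2900 1.4200 0.2900 0.0000 0.0000] k=[0 1 0 0 0 0]
t=4: x=[0.1450 0.7100 0.1450 0.0000 0.0000 0.0000] k=[2 0 4 0 0 0]
t=5: x=[1.7100 0.8700 2.8400 0.5800 0.0000 0.0000] k=[0 0 0 6 0 0]
t=6: x=[0.0000 0.0000 0.8700 4.2600 0.8700 0.0000] k=[0 0 0 1 1 0]
t=7: x=[0.0000 0.0000 0.1450 0.8550 0.8550 0.1450] k=[0 0 0 6 5 1]
t=8: x=[0.0000 0.0000 0.8700 4.9850 4.5650 1.5800] k=[0 0 0 6 0 0]
t=9: x=[0.0000 0.0000 0.8700 4.2600 0.8700 0.0000] k=[0 0 3 6 6 0]
t=10: x=[0.0000 0.4350 3.0000 5.5650 5.1300 0.8700] k=[0 0 0 10 3 4]
t=11: x=[0.0000 0.0000 1.4500 7.5350 4.1600 3.8550] k=[0 0 2 6 7 8]
t=12: x=[0.0000 0.2900 2.2900 5.5650 7.0000 7.8550] k=[0 5 7 4 10 13]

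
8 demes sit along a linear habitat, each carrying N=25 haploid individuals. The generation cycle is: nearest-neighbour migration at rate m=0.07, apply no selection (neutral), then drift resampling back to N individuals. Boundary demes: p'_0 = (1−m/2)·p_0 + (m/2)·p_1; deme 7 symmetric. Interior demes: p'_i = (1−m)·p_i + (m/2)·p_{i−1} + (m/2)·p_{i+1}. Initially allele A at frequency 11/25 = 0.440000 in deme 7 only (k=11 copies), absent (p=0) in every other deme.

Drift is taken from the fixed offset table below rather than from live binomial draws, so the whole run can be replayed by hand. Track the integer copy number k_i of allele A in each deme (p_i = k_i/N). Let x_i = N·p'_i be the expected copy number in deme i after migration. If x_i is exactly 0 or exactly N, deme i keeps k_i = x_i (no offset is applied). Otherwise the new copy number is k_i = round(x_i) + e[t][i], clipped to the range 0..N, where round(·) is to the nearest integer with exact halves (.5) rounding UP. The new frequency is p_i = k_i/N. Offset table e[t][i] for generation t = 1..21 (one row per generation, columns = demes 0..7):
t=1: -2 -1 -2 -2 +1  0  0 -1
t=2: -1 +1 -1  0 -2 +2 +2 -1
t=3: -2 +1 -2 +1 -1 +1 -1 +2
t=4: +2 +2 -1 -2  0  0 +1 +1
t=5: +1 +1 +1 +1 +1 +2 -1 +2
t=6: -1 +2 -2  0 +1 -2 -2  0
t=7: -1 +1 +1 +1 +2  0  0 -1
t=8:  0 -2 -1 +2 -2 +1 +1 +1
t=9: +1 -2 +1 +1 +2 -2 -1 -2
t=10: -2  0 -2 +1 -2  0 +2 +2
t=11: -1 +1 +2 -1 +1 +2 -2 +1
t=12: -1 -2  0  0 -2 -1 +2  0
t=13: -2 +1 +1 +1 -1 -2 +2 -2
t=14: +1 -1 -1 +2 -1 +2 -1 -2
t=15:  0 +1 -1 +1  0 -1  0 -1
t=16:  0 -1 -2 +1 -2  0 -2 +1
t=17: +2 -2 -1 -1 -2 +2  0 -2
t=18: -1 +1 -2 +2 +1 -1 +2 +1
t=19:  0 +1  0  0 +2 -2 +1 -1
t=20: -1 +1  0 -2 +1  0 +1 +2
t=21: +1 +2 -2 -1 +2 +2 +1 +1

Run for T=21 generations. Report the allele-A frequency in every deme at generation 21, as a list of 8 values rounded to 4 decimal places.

[0.0800, 0.2000, 0.0000, 0.1600, 0.2400, 0.0800, 0.3200, 0.4800]

t=0: k=[0 0 0 0 0 0 0 11]
t=1: x=[0.0000 0.0000 0.0000 0.0000 0.0000 0.0000 0.3850 10.6150] k=[0 0 0 0 0 0 0 10]
t=2: x=[0.0000 0.0000 0.0000 0.0000 0.0000 0.0000 0.3500 9.6500] k=[0 0 0 0 0 0 2 9]
t=3: x=[0.0000 0.0000 0.0000 0.0000 0.0000 0.0700 2.1750 8.7550] k=[0 0 0 0 0 1 1 11]
t=4: x=[0.0000 0.0000 0.0000 0.0000 0.0350 0.9650 1.3500 10.6500] k=[0 0 0 0 0 1 2 12]
t=5: x=[0.0000 0.0000 0.0000 0.0000 0.0350 1.0000 2.3150 11.6500] k=[0 0 0 0 1 3 1 14]
t=6: x=[0.0000 0.0000 0.0000 0.0350 1.0350 2.8600 1.5250 13.5450] k=[0 0 0 0 2 1 0 14]
t=7: x=[0.0000 0.0000 0.0000 0.0700 1.8950 1.0000 0.5250 13.5100] k=[0 0 0 1 4 1 1 13]
t=8: x=[0.0000 0.0000 0.0350 1.0700 3.7900 1.1050 1.4200 12.5800] k=[0 0 0 3 2 2 2 14]
t=9: x=[0.0000 0.0000 0.1050 2.8600 2.0350 2.0000 2.4200 13.5800] k=[0 0 1 4 4 0 1 12]
t=10: x=[0.0000 0.0350 1.0700 3.8950 3.8600 0.1750 1.3500 11.6150] k=[0 0 0 5 2 0 3 14]
t=11: x=[0.0000 0.0000 0.1750 4.7200 2.0350 0.1750 3.2800 13.6150] k=[0 0 2 4 3 2 1 15]
t=12: x=[0.0000 0.0700 2.0000 3.8950 3.0000 2.0000 1.5250 14.5100] k=[0 0 2 4 1 1 4 15]
t=13: x=[0.0000 0.0700 2.0000 3.8250 1.1050 1.1050 4.2800 14.6150] k=[0 1 3 5 0 0 6 13]
t=14: x=[0.0350 1.0350 3.0000 4.7550 0.1750 0.2100 6.0350 12.7550] k=[1 0 2 7 0 2 5 11]
t=15: x=[0.9650 0.1050 2.1050 6.5800 0.3150 2.0350 5.1050 10.7900] k=[1 1 1 8 0 1 5 10]
t=16: x=[1.0000 1.0000 1.2450 7.4750 0.3150 1.1050 5.0350 9.8250] k=[1 0 0 8 0 1 3 11]
t=17: x=[0.9650 0.0350 0.2800 7.4400 0.3150 1.0350 3.2100 10.7200] k=[3 0 0 6 0 3 3 9]
t=18: x=[2.8950 0.1050 0.2100 5.5800 0.3150 2.8950 3.2100 8.7900] k=[2 1 0 8 1 2 5 10]
t=19: x=[1.9650 1.0000 0.3150 7.4750 1.2800 2.0700 5.0700 9.8250] k=[2 2 0 7 3 0 6 9]
t=20: x=[2.0000 1.9300 0.3150 6.6150 3.0350 0.3150 5.8950 8.8950] k=[1 3 0 5 4 0 7 11]
t=21: x=[1.0700 2.8250 0.2800 4.7900 3.8950 0.3850 6.8950 10.8600] k=[2 5 0 4 6 2 8 12]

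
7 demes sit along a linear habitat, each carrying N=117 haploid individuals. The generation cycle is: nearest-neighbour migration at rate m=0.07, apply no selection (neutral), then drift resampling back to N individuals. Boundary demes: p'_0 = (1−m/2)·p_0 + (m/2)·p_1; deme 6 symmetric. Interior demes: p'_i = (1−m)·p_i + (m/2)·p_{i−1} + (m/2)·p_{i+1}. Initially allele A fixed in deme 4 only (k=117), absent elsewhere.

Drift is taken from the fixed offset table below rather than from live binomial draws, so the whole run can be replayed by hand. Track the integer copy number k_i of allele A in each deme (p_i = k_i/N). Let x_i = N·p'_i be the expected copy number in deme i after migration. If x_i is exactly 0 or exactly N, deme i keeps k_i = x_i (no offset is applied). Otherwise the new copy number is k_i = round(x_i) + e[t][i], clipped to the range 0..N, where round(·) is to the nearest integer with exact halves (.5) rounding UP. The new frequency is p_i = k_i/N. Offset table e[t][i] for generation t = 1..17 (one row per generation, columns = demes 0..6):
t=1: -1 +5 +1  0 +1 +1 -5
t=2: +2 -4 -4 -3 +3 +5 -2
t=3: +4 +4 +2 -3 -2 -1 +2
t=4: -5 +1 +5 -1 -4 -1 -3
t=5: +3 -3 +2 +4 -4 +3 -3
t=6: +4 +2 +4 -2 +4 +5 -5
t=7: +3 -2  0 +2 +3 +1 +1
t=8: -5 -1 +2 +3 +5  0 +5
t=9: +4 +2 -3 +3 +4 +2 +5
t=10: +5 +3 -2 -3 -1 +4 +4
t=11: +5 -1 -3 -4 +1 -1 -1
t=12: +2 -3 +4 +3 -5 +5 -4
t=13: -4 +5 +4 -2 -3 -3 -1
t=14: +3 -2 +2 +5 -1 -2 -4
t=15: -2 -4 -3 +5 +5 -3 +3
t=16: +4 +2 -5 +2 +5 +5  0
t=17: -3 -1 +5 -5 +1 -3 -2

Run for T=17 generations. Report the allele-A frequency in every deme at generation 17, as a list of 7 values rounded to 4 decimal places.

t=0: k=[0 0 0 0 117 0 0]
t=1: x=[0.0000 0.0000 0.0000 4.0950 108.8100 4.0950 0.0000] k=[0 0 0 4 110 5 0]
t=2: x=[0.0000 0.0000 0.1400 7.5700 102.6150 8.5000 0.1750] k=[0 0 0 5 106 14 0]
t=3: x=[0.0000 0.0000 0.1750 8.3600 99.2450 16.7300 0.4900] k=[0 0 2 5 97 16 2]
t=4: x=[0.0000 0.0700 2.0350 8.1150 90.9450 18.3450 2.4900] k=[0 1 7 7 87 17 0]
t=5: x=[0.0350 1.1750 6.7900 9.8000 81.7500 18.8550 0.5950] k=[3 0 9 14 78 22 0]
t=6: x=[2.8950 0.4200 8.8600 16.0650 73.8000 23.1900 0.7700] k=[7 2 13 14 78 28 0]
t=7: x=[6.8250 2.5600 12.6500 16.2050 74.0100 28.7700 0.9800] k=[10 1 13 18 77 30 2]
t=8: x=[9.6850 1.7350 12.7550 19.8900 73.2900 30.6650 2.9800] k=[5 1 15 23 78 31 8]
t=9: x=[4.8600 1.6300 14.7900 24.6450 74.4300 31.8400 8.8050] k=[9 4 12 28 78 34 14]
t=10: x=[8.8250 4.4550 12.2800 29.1900 74.7100 34.8400 14.7000] k=[14 7 10 26 74 39 19]
t=11: x=[13.7550 7.3500 10.4550 27.1200 71.0950 39.5250 19.7000] k=[19 6 7 23 72 39 19]
t=12: x=[18.5450 6.4900 7.5250 24.1550 69.1300 39.4550 19.7000] k=[21 3 12 27 64 44 16]
t=13: x=[20.3700 3.9450 12.2100 27.7700 62.0050 43.7200 16.9800] k=[16 9 16 26 59 41 16]
t=14: x=[15.7550 9.4900 16.1050 26.8050 57.2150 40.7550 16.8750] k=[19 7 18 32 56 39 13]
t=15: x=[18.5800 7.8050 18.1050 32.3500 54.5650 38.6850 13.9100] k=[17 4 15 37 60 36 17]
t=16: x=[16.5450 4.8400 15.3850 37.0350 58.3550 36.1750 17.6650] k=[21 7 10 39 63 41 18]
t=17: x=[20.5100 7.5950 10.9100 38.8250 61.3900 40.9650 18.8050] k=[18 7 16 34 62 38 17]

[0.1538, 0.0598, 0.1368, 0.2906, 0.5299, 0.3248, 0.1453]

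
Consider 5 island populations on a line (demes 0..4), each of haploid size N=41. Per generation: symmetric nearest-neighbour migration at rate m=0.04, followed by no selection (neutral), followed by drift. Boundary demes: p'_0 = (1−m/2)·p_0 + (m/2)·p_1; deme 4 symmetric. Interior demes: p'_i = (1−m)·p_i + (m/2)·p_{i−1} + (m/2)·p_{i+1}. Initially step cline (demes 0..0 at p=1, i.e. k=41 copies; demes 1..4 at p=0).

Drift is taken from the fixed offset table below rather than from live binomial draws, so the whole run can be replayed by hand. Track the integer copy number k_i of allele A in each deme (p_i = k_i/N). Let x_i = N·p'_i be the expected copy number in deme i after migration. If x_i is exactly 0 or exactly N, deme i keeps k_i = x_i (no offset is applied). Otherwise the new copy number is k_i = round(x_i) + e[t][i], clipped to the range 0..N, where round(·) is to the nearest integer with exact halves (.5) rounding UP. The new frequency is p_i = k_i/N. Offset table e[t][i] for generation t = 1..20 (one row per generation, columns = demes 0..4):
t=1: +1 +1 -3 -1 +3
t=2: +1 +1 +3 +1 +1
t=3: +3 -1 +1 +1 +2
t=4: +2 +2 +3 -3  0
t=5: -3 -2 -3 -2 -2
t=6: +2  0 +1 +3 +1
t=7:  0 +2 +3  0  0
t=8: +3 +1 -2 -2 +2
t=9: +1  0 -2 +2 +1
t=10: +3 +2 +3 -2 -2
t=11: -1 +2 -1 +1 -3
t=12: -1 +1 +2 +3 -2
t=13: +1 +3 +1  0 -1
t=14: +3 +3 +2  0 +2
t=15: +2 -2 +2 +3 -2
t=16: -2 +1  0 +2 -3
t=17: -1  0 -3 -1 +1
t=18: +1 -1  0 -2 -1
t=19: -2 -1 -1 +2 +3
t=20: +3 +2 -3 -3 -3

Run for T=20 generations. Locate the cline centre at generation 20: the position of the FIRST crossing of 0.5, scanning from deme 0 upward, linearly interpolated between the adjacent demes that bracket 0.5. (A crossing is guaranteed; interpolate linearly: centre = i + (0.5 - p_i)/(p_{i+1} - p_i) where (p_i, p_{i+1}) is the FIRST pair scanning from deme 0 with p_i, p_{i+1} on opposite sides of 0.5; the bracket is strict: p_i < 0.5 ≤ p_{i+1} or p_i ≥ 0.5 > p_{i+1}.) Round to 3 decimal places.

1.094

t=0: k=[41 0 0 0 0]
t=1: x=[40.1800 0.8200 0.0000 0.0000 0.0000] k=[41 2 0 0 0]
t=2: x=[40.2200 2.7400 0.0400 0.0000 0.0000] k=[41 4 3 0 0]
t=3: x=[40.2600 4.7200 2.9600 0.0600 0.0000] k=[41 4 4 1 0]
t=4: x=[40.2600 4.7400 3.9400 1.0400 0.0200] k=[41 7 7 0 0]
t=5: x=[40.3200 7.6800 6.8600 0.1400 0.0000] k=[37 6 4 0 0]
t=6: x=[36.3800 6.5800 3.9600 0.0800 0.0000] k=[38 7 5 3 0]
t=7: x=[37.3800 7.5800 5.0000 2.9800 0.0600] k=[37 10 8 3 0]
t=8: x=[36.4600 10.5000 7.9400 3.0400 0.0600] k=[39 12 6 1 2]
t=9: x=[38.4600 12.4200 6.0200 1.1200 1.9800] k=[39 12 4 3 3]
t=10: x=[38.4600 12.3800 4.1400 3.0200 3.0000] k=[41 14 7 1 1]
t=11: x=[40.4600 14.4000 7.0200 1.1200 1.0000] k=[39 16 6 2 0]
t=12: x=[38.5400 16.2600 6.1200 2.0400 0.0400] k=[38 17 8 5 0]
t=13: x=[37.5800 17.2400 8.1200 4.9600 0.1000] k=[39 20 9 5 0]
t=14: x=[38.6200 20.1600 9.1400 4.9800 0.1000] k=[41 23 11 5 2]
t=15: x=[40.6400 23.1200 11.1200 5.0600 2.0600] k=[41 21 13 8 0]
t=16: x=[40.6000 21.2400 13.0600 7.9400 0.1600] k=[39 22 13 10 0]
t=17: x=[38.6600 22.1600 13.1200 9.8600 0.2000] k=[38 22 10 9 1]
t=18: x=[37.6800 22.0800 10.2200 8.8600 1.1600] k=[39 21 10 7 0]
t=19: x=[38.6400 21.1400 10.1600 6.9200 0.1400] k=[37 20 9 9 3]
t=20: x=[36.6600 20.1200 9.2200 8.8800 3.1200] k=[40 22 6 6 0]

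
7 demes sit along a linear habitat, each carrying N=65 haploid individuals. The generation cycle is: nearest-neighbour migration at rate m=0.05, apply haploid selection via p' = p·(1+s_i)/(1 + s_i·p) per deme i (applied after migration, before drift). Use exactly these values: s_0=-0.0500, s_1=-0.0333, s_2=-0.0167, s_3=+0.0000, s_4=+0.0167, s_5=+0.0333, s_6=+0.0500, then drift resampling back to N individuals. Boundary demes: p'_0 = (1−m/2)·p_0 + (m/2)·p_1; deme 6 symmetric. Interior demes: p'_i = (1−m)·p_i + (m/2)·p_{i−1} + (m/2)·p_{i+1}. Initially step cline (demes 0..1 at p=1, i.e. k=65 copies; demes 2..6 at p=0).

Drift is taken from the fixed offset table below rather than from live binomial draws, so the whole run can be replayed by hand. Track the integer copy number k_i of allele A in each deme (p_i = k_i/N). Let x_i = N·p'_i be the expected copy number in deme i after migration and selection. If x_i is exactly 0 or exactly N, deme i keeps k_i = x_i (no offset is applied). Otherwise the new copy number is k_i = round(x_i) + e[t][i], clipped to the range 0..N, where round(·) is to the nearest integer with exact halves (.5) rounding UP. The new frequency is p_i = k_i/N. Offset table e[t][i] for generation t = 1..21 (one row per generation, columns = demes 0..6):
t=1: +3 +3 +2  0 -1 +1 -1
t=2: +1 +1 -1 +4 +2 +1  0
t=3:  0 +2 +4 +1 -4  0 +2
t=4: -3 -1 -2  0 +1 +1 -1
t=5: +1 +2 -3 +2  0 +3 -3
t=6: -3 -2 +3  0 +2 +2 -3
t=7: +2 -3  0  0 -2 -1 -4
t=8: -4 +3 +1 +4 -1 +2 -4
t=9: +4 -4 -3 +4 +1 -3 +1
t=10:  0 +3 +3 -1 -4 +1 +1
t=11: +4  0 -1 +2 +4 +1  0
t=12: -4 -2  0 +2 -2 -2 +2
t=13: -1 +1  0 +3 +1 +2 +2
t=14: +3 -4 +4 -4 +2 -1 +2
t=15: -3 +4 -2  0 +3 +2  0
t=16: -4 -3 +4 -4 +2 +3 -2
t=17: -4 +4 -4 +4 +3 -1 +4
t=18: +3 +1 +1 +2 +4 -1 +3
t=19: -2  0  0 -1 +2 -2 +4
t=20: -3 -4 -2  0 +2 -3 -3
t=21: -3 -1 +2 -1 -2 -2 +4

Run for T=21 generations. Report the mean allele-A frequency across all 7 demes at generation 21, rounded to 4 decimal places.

0.3429

t=0: k=[65 65 0 0 0 0 0]
t=1: x=[65.0000 63.3205 1.5985 0.0000 0.0000 0.0000 0.0000] k=[65 65 4 0 0 0 0]
t=2: x=[65.0000 63.4237 5.3418 0.1000 0.0000 0.0000 0.0000] k=[65 64 4 4 0 0 0]
t=3: x=[64.9737 62.4431 5.4158 3.9000 0.1017 0.0000 0.0000] k=[65 64 9 5 0 0 0]
t=4: x=[64.9737 62.5721 10.1301 4.9750 0.1271 0.0000 0.0000] k=[62 62 8 5 1 0 0]
t=5: x=[61.8498 60.5105 9.1419 4.9750 1.0927 0.0258 0.0000] k=[63 63 6 7 1 3 0]
t=6: x=[62.8981 61.4634 7.3396 6.8250 1.2197 2.9664 0.0787] k=[60 59 10 7 3 5 0]
t=7: x=[59.7320 57.5803 10.9953 6.9750 3.2000 4.9734 0.1312] k=[62 55 11 7 1 4 0]
t=8: x=[61.6665 53.7637 11.8361 6.9500 1.2451 3.9446 0.1050] k=[58 57 13 11 0 6 0]
t=9: x=[57.6471 55.6573 13.8654 10.7750 0.4321 5.8727 0.1575] k=[62 52 11 15 1 3 1]
t=10: x=[61.5879 50.8538 11.9598 14.5500 1.4229 2.9921 1.1016] k=[62 54 15 14 0 4 2]
t=11: x=[61.6403 52.8949 15.7482 13.6750 0.4575 3.9704 2.1491] k=[65 53 15 16 4 5 2]
t=12: x=[64.6843 52.0014 15.7730 15.6750 4.3923 5.0505 2.1753] k=[61 50 16 18 2 3 4]
t=13: x=[60.5155 49.0204 16.6902 17.5500 2.4640 3.0951 4.1610] k=[60 50 17 21 3 5 6]
t=14: x=[59.4971 49.0204 17.7072 20.4500 3.5553 5.1276 6.2450] k=[62 45 22 16 6 4 8]
t=15: x=[61.4047 44.3761 22.1783 15.9000 6.2935 4.2791 8.2449] k=[58 48 20 16 9 6 8]
t=16: x=[57.4130 47.1143 20.3638 15.9250 9.2304 6.3092 8.2968] k=[53 44 24 12 11 9 6]
t=17: x=[52.2577 43.2375 23.9447 12.2750 11.1269 9.2314 6.3491] k=[48 47 20 16 14 8 10]
t=18: x=[47.3226 45.8964 20.3389 16.0500 14.0818 8.4376 10.3681] k=[50 47 21 18 18 7 13]
t=19: x=[49.3229 45.9725 21.3329 18.0750 17.9393 7.6432 13.3604] k=[47 46 21 17 20 6 17]
t=20: x=[46.2993 44.9333 21.2832 17.1750 19.8023 6.8225 17.3382] k=[43 41 19 17 22 4 14]
t=21: x=[42.1966 39.9809 19.2709 17.1750 21.6635 4.8448 14.2864] k=[39 39 21 16 20 3 18]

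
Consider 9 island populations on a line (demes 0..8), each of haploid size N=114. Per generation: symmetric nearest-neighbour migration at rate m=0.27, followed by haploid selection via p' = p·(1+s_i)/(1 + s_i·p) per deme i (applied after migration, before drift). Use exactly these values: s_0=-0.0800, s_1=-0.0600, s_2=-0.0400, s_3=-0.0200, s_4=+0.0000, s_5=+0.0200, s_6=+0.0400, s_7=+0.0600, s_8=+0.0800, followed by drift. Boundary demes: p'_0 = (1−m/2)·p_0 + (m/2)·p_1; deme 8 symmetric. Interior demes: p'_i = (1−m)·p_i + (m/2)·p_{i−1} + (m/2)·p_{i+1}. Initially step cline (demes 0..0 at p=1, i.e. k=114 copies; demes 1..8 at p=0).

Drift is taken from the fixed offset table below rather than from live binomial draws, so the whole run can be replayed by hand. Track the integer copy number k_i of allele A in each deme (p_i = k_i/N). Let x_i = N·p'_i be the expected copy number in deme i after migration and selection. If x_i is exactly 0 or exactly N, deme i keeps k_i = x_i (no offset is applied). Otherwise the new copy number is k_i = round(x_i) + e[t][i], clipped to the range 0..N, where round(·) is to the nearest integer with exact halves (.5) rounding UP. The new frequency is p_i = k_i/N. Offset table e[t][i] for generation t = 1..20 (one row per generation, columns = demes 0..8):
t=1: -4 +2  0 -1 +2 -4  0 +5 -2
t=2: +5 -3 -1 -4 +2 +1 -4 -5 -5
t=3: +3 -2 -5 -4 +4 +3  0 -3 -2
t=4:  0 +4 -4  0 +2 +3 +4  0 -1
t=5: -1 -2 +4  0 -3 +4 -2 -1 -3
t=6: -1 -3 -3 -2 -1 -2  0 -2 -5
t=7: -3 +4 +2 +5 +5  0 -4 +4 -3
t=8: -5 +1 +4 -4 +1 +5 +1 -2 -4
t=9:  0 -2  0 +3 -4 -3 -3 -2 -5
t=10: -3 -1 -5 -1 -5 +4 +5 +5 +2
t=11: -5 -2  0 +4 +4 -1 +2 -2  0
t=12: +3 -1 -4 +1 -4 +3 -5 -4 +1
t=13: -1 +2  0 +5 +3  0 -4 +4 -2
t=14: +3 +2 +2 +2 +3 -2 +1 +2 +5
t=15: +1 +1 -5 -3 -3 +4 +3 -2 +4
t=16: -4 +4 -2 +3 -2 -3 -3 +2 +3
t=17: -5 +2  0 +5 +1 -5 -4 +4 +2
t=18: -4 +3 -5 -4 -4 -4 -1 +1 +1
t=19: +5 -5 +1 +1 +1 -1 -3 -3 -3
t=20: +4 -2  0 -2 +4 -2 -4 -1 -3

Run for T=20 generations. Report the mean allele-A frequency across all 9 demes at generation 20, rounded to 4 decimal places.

t=0: k=[114 0 0 0 0 0 0 0 0]
t=1: x=[97.4658 14.5847 0.0000 0.0000 0.0000 0.0000 0.0000 0.0000 0.0000] k=[93 17 0 0 0 0 0 0 0]
t=2: x=[80.8131 23.7796 2.2050 0.0000 0.0000 0.0000 0.0000 0.0000 0.0000] k=[86 21 1 0 0 0 0 0 0]
t=3: x=[75.1179 25.8184 3.4267 0.1323 0.0000 0.0000 0.0000 0.0000 0.0000] k=[78 24 0 0 0 0 0 0 0]
t=4: x=[68.4497 26.7621 3.1139 0.0000 0.0000 0.0000 0.0000 0.0000 0.0000] k=[68 31 0 0 0 0 0 0 0]
t=5: x=[60.6460 30.4105 4.0235 0.0000 0.0000 0.0000 0.0000 0.0000 0.0000] k=[60 28 8 0 0 0 0 0 0]
t=6: x=[53.3086 28.2837 9.2665 1.0586 0.0000 0.0000 0.0000 0.0000 0.0000] k=[52 25 6 0 0 0 0 0 0]
t=7: x=[46.0492 24.8564 7.4651 0.7939 0.0000 0.0000 0.0000 0.0000 0.0000] k=[43 29 9 6 0 0 0 0 0]
t=8: x=[38.9447 26.8977 10.8863 5.4885 0.8100 0.0000 0.0000 0.0000 0.0000] k=[34 28 15 1 2 0 0 0 0]
t=9: x=[31.2630 25.7991 14.3452 2.9661 1.5950 0.2754 0.0000 0.0000 0.0000] k=[31 24 14 6 0 0 0 0 0]
t=10: x=[28.2464 22.4582 13.7681 6.1514 0.8100 0.0000 0.0000 0.0000 0.0000] k=[25 21 9 5 0 0 0 0 0]
t=11: x=[22.8962 18.9232 9.7111 4.7718 0.6750 0.0000 0.0000 0.0000 0.0000] k=[18 17 10 9 5 0 0 0 0]
t=12: x=[16.6445 15.3494 10.4171 8.4358 4.8650 0.6884 0.0000 0.0000 0.0000] k=[20 14 6 9 1 4 0 0 0]
t=13: x=[17.8958 13.0001 7.2045 7.3744 2.4850 3.1144 0.5615 0.0000 0.0000] k=[17 15 7 12 5 3 0 0 0]
t=14: x=[15.5744 13.4390 8.4307 10.1910 5.6750 2.9208 0.4211 0.0000 0.0000] k=[19 15 10 12 9 1 1 0 0]
t=15: x=[17.2061 14.0833 10.5477 11.1206 8.3250 2.1208 0.8993 0.1431 0.0000] k=[18 15 6 8 5 6 4 0 0]
t=16: x=[16.3898 13.4390 7.2045 7.1877 5.5400 5.7013 3.8741 0.5722 0.0000] k=[12 17 5 10 4 3 1 3 0]
t=17: x=[11.7657 13.9305 7.0212 8.3572 4.6750 2.9208 1.6007 2.4615 0.4373] k=[7 16 7 13 6 0 0 6 2]
t=18: x=[7.6016 12.8476 8.6915 11.0419 6.1350 0.8261 0.8422 4.9170 2.7383] k=[4 16 4 7 2 0 0 6 4]
t=19: x=[5.1909 12.0755 5.7963 5.8076 2.4050 0.2754 0.8422 5.2017 4.5978] k=[10 7 7 7 3 0 0 2 2]
t=20: x=[8.8872 6.9879 6.7365 6.3380 3.1350 0.4131 0.2808 1.8321 2.1570] k=[13 5 7 4 7 0 0 1 0]

0.0361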